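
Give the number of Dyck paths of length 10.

42

A Dyck path with 5 up-steps and 5 down-steps has semilength 5, so there are C_5 of them.
C_5 = C_4 · 2(2·4+1)/(4+2) = 14 · 18/6 = 42.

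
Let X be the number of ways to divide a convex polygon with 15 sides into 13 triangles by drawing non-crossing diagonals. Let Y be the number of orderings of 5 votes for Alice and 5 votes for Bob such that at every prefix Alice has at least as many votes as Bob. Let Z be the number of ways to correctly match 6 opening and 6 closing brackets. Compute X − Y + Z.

Triangulations of a convex m-gon are counted by C_{m−2}; with m = 15 this is C_13. So X = C_13 = 742900.
Reading a vote for the leader as '(' and for the other as ')' turns such a sequence into a balanced string of 5 pairs, so the count is C_5. So Y = C_5 = 42.
A balanced arrangement of 6 bracket pairs is a Dyck word of semilength 6, so the count is C_6. So Z = C_6 = 132.
X − Y + Z = 742900 − 42 + 132 = 742990.

742990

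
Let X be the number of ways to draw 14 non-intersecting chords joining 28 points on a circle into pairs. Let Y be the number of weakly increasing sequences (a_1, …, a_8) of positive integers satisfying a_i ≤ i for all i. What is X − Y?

2673010

Pairing 28 circle points by 14 non-crossing chords gives C_14 matchings. So X = C_14 = 2674440.
Weakly increasing sequences with a_i ≤ i biject with Dyck paths of semilength 8, so there are C_8. So Y = C_8 = 1430.
X − Y = 2674440 − 1430 = 2673010.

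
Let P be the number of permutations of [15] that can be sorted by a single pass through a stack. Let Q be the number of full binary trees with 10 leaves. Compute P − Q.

By Knuth's characterisation, the stack-sortable permutations of length 15 are the 231-avoiders, numbering C_15. So P = C_15 = 9694845.
Full binary trees with 10 leaves have 10−1 = 9 internal nodes, so there are C_9 of them. So Q = C_9 = 4862.
P − Q = 9694845 − 4862 = 9689983.

9689983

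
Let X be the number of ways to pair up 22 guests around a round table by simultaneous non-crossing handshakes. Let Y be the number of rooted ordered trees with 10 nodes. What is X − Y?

53924

Non-crossing handshake pairings of 2n people are counted by C_n; 22 people gives n = 11. So X = C_11 = 58786.
Rooted ordered (plane) trees on m nodes have m−1 edges and are counted by C_{m−1}; m = 10 gives C_9. So Y = C_9 = 4862.
X − Y = 58786 − 4862 = 53924.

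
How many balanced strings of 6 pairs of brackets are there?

132

With 6 pairs the number of balanced bracket strings is the Catalan number C_6.
C_6 = C(12,6)/7 = 924/7 = 132.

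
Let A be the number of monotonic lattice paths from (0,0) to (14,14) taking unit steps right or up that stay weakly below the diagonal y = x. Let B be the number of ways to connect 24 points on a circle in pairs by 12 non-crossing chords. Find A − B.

Monotone paths in an n×n grid that stay weakly below the diagonal are counted by C_n; here n = 14. So A = C_14 = 2674440.
Non-crossing perfect matchings of 2n points on a circle are counted by C_n; with 24 points, n = 12. So B = C_12 = 208012.
A − B = 2674440 − 208012 = 2466428.

2466428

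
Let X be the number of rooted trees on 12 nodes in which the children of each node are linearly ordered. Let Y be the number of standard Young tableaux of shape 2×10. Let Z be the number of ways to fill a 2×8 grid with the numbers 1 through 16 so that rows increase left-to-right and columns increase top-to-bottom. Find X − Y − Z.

40560

A rooted plane tree on 12 nodes has 11 edges, and such trees are counted by C_11. So X = C_11 = 58786.
By the hook-length formula (or a Dyck-path bijection), SYT of shape 2×10 number C_10. So Y = C_10 = 16796.
By the hook-length formula (or a Dyck-path bijection), SYT of shape 2×8 number C_8. So Z = C_8 = 1430.
X − Y − Z = 58786 − 16796 − 1430 = 40560.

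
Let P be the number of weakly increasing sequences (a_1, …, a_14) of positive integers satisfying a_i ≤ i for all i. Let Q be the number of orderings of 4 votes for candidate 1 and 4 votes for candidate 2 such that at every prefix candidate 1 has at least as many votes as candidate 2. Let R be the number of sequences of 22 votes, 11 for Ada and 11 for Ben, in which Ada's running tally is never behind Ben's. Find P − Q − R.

2615640

Weakly increasing sequences with a_i ≤ i biject with Dyck paths of semilength 14, so there are C_14. So P = C_14 = 2674440.
Reading a vote for the leader as '(' and for the other as ')' turns such a sequence into a balanced string of 4 pairs, so the count is C_4. So Q = C_4 = 14.
Reading a vote for the leader as '(' and for the other as ')' turns such a sequence into a balanced string of 11 pairs, so the count is C_11. So R = C_11 = 58786.
P − Q − R = 2674440 − 14 − 58786 = 2615640.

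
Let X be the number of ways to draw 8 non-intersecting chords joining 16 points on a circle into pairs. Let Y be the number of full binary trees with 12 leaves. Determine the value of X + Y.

60216

Pairing 16 circle points by 8 non-crossing chords gives C_8 matchings. So X = C_8 = 1430.
Full binary trees with 12 leaves have 12−1 = 11 internal nodes, so there are C_11 of them. So Y = C_11 = 58786.
X + Y = 1430 + 58786 = 60216.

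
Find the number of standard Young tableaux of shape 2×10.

16796

By the hook-length formula (or a Dyck-path bijection), SYT of shape 2×10 number C_10.
C_10 = 16796.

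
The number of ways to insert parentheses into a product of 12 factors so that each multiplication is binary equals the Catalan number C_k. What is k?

Parenthesizations of m factors correspond to full binary trees with m leaves, counted by C_{m−1}; m = 12 gives C_11.

11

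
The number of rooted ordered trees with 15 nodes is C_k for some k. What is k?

14

Rooted ordered (plane) trees on m nodes have m−1 edges and are counted by C_{m−1}; m = 15 gives C_14.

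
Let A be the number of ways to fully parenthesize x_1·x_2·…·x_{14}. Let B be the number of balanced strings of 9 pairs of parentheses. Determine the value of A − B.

738038

Bracketing 14 factors into binary products is counted by C_{14−1} = C_13. So A = C_13 = 742900.
Balanced strings of n pairs of brackets are counted by C_n; here n = 9. So B = C_9 = 4862.
A − B = 742900 − 4862 = 738038.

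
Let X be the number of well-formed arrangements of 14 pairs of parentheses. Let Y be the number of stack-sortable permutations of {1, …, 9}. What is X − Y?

With 14 pairs the number of balanced bracket strings is the Catalan number C_14. So X = C_14 = 2674440.
Stack-sortable permutations are exactly the 231-avoiding ones, counted by C_n; here n = 9. So Y = C_9 = 4862.
X − Y = 2674440 − 4862 = 2669578.

2669578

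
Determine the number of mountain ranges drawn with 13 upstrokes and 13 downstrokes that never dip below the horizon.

Paths of 13 up- and 13 down-steps that never dip below the axis are Dyck paths; their count is C_13.
C_13 = C(26,13)/14 = 10400600/14 = 742900.

742900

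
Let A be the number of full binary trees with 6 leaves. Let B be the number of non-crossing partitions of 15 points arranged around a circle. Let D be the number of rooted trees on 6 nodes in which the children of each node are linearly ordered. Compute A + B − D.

9694845

Full binary trees with 6 leaves have 6−1 = 5 internal nodes, so there are C_5 of them. So A = C_5 = 42.
Non-crossing partitions of an n-element set are counted by C_n; here n = 15. So B = C_15 = 9694845.
Rooted ordered (plane) trees on m nodes have m−1 edges and are counted by C_{m−1}; m = 6 gives C_5. So D = C_5 = 42.
A + B − D = 42 + 9694845 − 42 = 9694845.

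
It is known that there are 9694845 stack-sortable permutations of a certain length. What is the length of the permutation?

15

Stack-sortable permutations of [n] are counted by C_n. Since C_15 = 9694845, the index is 15.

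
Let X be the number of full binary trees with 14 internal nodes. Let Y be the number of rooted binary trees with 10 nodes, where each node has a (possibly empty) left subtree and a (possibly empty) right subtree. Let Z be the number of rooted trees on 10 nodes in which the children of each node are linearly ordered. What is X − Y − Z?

The number of full binary trees on 14 internal nodes is the Catalan number C_14. So X = C_14 = 2674440.
There are C_n binary search tree shapes on n keys; with n = 10 that is C_10. So Y = C_10 = 16796.
A rooted plane tree on 10 nodes has 9 edges, and such trees are counted by C_9. So Z = C_9 = 4862.
X − Y − Z = 2674440 − 16796 − 4862 = 2652782.

2652782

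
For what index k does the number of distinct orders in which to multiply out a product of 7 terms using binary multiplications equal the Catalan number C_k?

Ways to associate a product of 7 factors correspond to binary trees on 7 leaves, so the count is C_6.

6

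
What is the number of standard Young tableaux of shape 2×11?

58786

By the hook-length formula (or a Dyck-path bijection), SYT of shape 2×11 number C_11.
C_11 = 58786.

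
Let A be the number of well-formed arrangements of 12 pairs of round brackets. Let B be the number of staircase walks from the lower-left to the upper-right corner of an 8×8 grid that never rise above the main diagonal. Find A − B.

206582

A balanced arrangement of 12 bracket pairs is a Dyck word of semilength 12, so the count is C_12. So A = C_12 = 208012.
Monotone paths in an n×n grid that stay weakly below the diagonal are counted by C_n; here n = 8. So B = C_8 = 1430.
A − B = 208012 − 1430 = 206582.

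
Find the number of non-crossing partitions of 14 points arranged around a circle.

Non-crossing partitions of an n-element set are counted by C_n; here n = 14.
C_14 = C(28,14)/15 = 40116600/15 = 2674440.

2674440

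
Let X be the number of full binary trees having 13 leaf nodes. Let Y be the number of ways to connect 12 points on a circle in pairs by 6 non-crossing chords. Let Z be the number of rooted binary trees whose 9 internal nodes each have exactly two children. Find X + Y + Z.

213006

Full binary trees with 13 leaves have 13−1 = 12 internal nodes, so there are C_12 of them. So X = C_12 = 208012.
Pairing 12 circle points by 6 non-crossing chords gives C_6 matchings. So Y = C_6 = 132.
The number of full binary trees on 9 internal nodes is the Catalan number C_9. So Z = C_9 = 4862.
X + Y + Z = 208012 + 132 + 4862 = 213006.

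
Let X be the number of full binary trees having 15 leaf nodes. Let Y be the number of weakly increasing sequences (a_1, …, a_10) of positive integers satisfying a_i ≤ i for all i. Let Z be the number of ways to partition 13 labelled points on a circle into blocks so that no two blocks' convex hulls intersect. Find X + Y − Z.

1948336

A full binary tree with L leaves has L−1 internal nodes and is counted by C_{L−1}; L = 15 gives C_14. So X = C_14 = 2674440.
Weakly increasing sequences with a_i ≤ i biject with Dyck paths of semilength 10, so there are C_10. So Y = C_10 = 16796.
Non-crossing partitions of an n-element set are counted by C_n; here n = 13. So Z = C_13 = 742900.
X + Y − Z = 2674440 + 16796 − 742900 = 1948336.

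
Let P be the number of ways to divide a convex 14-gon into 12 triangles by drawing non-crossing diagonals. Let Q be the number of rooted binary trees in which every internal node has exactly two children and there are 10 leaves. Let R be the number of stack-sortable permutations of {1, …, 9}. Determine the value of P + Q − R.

A convex 14-gon is triangulated into 12 triangles, and the number of such triangulations is the Catalan number C_{14−2} = C_12. So P = C_12 = 208012.
Full binary trees with 10 leaves have 10−1 = 9 internal nodes, so there are C_9 of them. So Q = C_9 = 4862.
By Knuth's characterisation, the stack-sortable permutations of length 9 are the 231-avoiders, numbering C_9. So R = C_9 = 4862.
P + Q − R = 208012 + 4862 − 4862 = 208012.

208012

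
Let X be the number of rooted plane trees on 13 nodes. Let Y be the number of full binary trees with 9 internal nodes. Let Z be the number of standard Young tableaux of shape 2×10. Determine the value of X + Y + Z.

229670

A rooted plane tree on 13 nodes has 12 edges, and such trees are counted by C_12. So X = C_12 = 208012.
Full binary trees with n internal nodes are counted by C_n; here n = 9. So Y = C_9 = 4862.
By the hook-length formula (or a Dyck-path bijection), SYT of shape 2×10 number C_10. So Z = C_10 = 16796.
X + Y + Z = 208012 + 4862 + 16796 = 229670.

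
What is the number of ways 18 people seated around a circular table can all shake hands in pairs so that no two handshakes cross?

4862

With 18 = 2·9 people, non-crossing handshake pairings are non-crossing perfect matchings on a circle, counted by C_9.
C_9 = C(18,9)/10 = 48620/10 = 4862.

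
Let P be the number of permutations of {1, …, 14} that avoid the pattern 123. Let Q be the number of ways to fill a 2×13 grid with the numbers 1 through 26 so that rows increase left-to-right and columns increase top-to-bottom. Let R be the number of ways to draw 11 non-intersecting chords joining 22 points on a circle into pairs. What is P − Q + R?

1990326

For any fixed pattern of length 3, the pattern-avoiding permutations of [14] number C_14. So P = C_14 = 2674440.
By the hook-length formula (or a Dyck-path bijection), SYT of shape 2×13 number C_13. So Q = C_13 = 742900.
Pairing 22 circle points by 11 non-crossing chords gives C_11 matchings. So R = C_11 = 58786.
P − Q + R = 2674440 − 742900 + 58786 = 1990326.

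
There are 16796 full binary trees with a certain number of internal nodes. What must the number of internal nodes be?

10

Full binary trees with n internal nodes are counted by C_n, and C_10 = 16796.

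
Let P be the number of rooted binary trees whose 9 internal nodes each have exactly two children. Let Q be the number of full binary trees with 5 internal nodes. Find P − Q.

4820

The number of full binary trees on 9 internal nodes is the Catalan number C_9. So P = C_9 = 4862.
The number of full binary trees on 5 internal nodes is the Catalan number C_5. So Q = C_5 = 42.
P − Q = 4862 − 42 = 4820.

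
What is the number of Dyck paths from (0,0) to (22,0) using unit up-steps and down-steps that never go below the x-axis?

A Dyck path with 11 up-steps and 11 down-steps has semilength 11, so there are C_11 of them.
C_11 = 58786.

58786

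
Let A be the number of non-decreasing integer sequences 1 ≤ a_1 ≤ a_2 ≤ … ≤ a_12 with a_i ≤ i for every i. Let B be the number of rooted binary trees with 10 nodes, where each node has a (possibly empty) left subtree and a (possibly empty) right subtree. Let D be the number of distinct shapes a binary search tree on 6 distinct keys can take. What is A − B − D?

Such sub-staircase sequences of length n are counted by C_n; here n = 12. So A = C_12 = 208012.
There are C_n binary search tree shapes on n keys; with n = 10 that is C_10. So B = C_10 = 16796.
Binary trees (left/right distinguished) on n nodes are counted by C_n; here n = 6. So D = C_6 = 132.
A − B − D = 208012 − 16796 − 132 = 191084.

191084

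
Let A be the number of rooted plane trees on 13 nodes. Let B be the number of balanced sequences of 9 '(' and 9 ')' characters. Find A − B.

Rooted ordered (plane) trees on m nodes have m−1 edges and are counted by C_{m−1}; m = 13 gives C_12. So A = C_12 = 208012.
With 9 pairs the number of balanced bracket strings is the Catalan number C_9. So B = C_9 = 4862.
A − B = 208012 − 4862 = 203150.

203150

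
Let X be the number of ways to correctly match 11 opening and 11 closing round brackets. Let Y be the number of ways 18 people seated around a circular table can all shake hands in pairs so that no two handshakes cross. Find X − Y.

53924

A balanced arrangement of 11 bracket pairs is a Dyck word of semilength 11, so the count is C_11. So X = C_11 = 58786.
With 18 = 2·9 people, non-crossing handshake pairings are non-crossing perfect matchings on a circle, counted by C_9. So Y = C_9 = 4862.
X − Y = 58786 − 4862 = 53924.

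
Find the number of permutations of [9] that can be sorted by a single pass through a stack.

4862

Stack-sortable permutations are exactly the 231-avoiding ones, counted by C_n; here n = 9.
C_9 = 4862.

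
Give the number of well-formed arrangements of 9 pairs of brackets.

With 9 pairs the number of balanced bracket strings is the Catalan number C_9.
C_9 = C(18,9)/10 = 48620/10 = 4862.

4862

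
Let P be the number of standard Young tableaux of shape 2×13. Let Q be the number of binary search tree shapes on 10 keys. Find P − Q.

Standard Young tableaux of shape 2×n are counted by C_n; here n = 13. So P = C_13 = 742900.
There are C_n binary search tree shapes on n keys; with n = 10 that is C_10. So Q = C_10 = 16796.
P − Q = 742900 − 16796 = 726104.

726104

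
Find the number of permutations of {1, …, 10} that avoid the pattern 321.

16796

Permutations of [n] avoiding any single length-3 pattern are counted by C_n; here n = 10.
C_10 = C(20,10)/11 = 184756/11 = 16796.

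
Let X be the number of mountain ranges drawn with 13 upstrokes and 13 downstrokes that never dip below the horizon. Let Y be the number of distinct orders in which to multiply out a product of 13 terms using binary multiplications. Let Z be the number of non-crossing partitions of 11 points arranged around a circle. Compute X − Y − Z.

Paths of 13 up- and 13 down-steps that never dip below the axis are Dyck paths; their count is C_13. So X = C_13 = 742900.
Ways to associate a product of 13 factors correspond to binary trees on 13 leaves, so the count is C_12. So Y = C_12 = 208012.
The non-crossing partitions of [11] form a lattice of size C_11. So Z = C_11 = 58786.
X − Y − Z = 742900 − 208012 − 58786 = 476102.

476102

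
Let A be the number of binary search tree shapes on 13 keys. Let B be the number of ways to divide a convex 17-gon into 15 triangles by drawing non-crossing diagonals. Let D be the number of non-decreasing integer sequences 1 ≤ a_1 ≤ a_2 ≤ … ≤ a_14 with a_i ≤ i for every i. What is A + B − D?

7763305

Binary trees (left/right distinguished) on n nodes are counted by C_n; here n = 13. So A = C_13 = 742900.
Triangulations of a convex m-gon are counted by C_{m−2}; with m = 17 this is C_15. So B = C_15 = 9694845.
Such sub-staircase sequences of length n are counted by C_n; here n = 14. So D = C_14 = 2674440.
A + B − D = 742900 + 9694845 − 2674440 = 7763305.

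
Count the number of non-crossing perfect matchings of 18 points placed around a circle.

Pairing 18 circle points by 9 non-crossing chords gives C_9 matchings.
C_9 = C_8 · 2(2·8+1)/(8+2) = 1430 · 34/10 = 4862.

4862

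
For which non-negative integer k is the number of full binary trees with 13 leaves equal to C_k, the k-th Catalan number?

Full binary trees with 13 leaves have 13−1 = 12 internal nodes, so there are C_12 of them.

12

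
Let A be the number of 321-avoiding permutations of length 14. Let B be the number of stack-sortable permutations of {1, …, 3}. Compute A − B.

2674435

For any fixed pattern of length 3, the pattern-avoiding permutations of [14] number C_14. So A = C_14 = 2674440.
By Knuth's characterisation, the stack-sortable permutations of length 3 are the 231-avoiders, numbering C_3. So B = C_3 = 5.
A − B = 2674440 − 5 = 2674435.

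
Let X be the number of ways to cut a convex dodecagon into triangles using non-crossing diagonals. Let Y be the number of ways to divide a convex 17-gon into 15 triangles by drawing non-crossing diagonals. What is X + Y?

9711641

A convex 12-gon is triangulated into 10 triangles, and the number of such triangulations is the Catalan number C_{12−2} = C_10. So X = C_10 = 16796.
Triangulations of a convex m-gon are counted by C_{m−2}; with m = 17 this is C_15. So Y = C_15 = 9694845.
X + Y = 16796 + 9694845 = 9711641.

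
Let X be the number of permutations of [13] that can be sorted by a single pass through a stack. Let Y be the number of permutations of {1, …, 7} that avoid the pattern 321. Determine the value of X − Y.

742471

By Knuth's characterisation, the stack-sortable permutations of length 13 are the 231-avoiders, numbering C_13. So X = C_13 = 742900.
For any fixed pattern of length 3, the pattern-avoiding permutations of [7] number C_7. So Y = C_7 = 429.
X − Y = 742900 − 429 = 742471.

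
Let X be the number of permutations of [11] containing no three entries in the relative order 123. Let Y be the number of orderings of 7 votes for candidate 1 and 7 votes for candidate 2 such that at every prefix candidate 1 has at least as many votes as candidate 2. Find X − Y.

For any fixed pattern of length 3, the pattern-avoiding permutations of [11] number C_11. So X = C_11 = 58786.
Ballot sequences with n votes each where one side never trails are Dyck words, counted by C_n; here n = 7. So Y = C_7 = 429.
X − Y = 58786 − 429 = 58357.

58357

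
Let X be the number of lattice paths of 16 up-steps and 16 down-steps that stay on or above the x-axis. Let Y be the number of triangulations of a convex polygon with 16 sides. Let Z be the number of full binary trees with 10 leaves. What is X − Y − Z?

32678368

Dyck paths of semilength n (length 2n) are counted by C_n; here n = 16. So X = C_16 = 35357670.
Triangulations of a convex m-gon are counted by C_{m−2}; with m = 16 this is C_14. So Y = C_14 = 2674440.
A full binary tree with L leaves has L−1 internal nodes and is counted by C_{L−1}; L = 10 gives C_9. So Z = C_9 = 4862.
X − Y − Z = 35357670 − 2674440 − 4862 = 32678368.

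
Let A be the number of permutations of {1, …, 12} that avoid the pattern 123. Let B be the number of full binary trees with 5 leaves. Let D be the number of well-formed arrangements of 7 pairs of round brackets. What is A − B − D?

Permutations of [n] avoiding any single length-3 pattern are counted by C_n; here n = 12. So A = C_12 = 208012.
Full binary trees with 5 leaves have 5−1 = 4 internal nodes, so there are C_4 of them. So B = C_4 = 14.
Balanced strings of n pairs of brackets are counted by C_n; here n = 7. So D = C_7 = 429.
A − B − D = 208012 − 14 − 429 = 207569.

207569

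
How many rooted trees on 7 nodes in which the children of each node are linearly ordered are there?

Rooted ordered (plane) trees on m nodes have m−1 edges and are counted by C_{m−1}; m = 7 gives C_6.
C_6 = 132.

132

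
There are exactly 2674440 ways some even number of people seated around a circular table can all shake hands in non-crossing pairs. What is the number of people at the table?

Non-crossing handshake pairings of 2n people are counted by C_n; 2674440 = C_14.
So n = 14, and there are 2n = 28 people.

28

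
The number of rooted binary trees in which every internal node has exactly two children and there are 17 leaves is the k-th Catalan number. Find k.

16

Full binary trees with 17 leaves have 17−1 = 16 internal nodes, so there are C_16 of them.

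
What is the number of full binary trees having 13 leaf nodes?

A full binary tree with L leaves has L−1 internal nodes and is counted by C_{L−1}; L = 13 gives C_12.
C_12 = C_11 · 2(2·11+1)/(11+2) = 58786 · 46/13 = 208012.

208012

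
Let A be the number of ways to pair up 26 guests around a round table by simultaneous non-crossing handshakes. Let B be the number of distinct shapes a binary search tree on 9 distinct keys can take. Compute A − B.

Non-crossing handshake pairings of 2n people are counted by C_n; 26 people gives n = 13. So A = C_13 = 742900.
Rooted binary trees with 9 nodes (each child slot possibly empty) number C_9. So B = C_9 = 4862.
A − B = 742900 − 4862 = 738038.

738038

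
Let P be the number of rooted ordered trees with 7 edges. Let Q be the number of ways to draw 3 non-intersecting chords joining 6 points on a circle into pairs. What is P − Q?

424

A rooted plane tree with 7 edges has 8 nodes, and the count is C_7. So P = C_7 = 429.
Non-crossing perfect matchings of 2n points on a circle are counted by C_n; with 6 points, n = 3. So Q = C_3 = 5.
P − Q = 429 − 5 = 424.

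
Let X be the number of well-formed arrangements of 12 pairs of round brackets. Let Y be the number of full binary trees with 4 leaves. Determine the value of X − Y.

With 12 pairs the number of balanced bracket strings is the Catalan number C_12. So X = C_12 = 208012.
A full binary tree with L leaves has L−1 internal nodes and is counted by C_{L−1}; L = 4 gives C_3. So Y = C_3 = 5.
X − Y = 208012 − 5 = 208007.

208007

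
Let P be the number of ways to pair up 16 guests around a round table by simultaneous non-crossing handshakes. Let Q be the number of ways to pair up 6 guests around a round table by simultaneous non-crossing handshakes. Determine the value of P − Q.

1425

Non-crossing handshake pairings of 2n people are counted by C_n; 16 people gives n = 8. So P = C_8 = 1430.
Non-crossing handshake pairings of 2n people are counted by C_n; 6 people gives n = 3. So Q = C_3 = 5.
P − Q = 1430 − 5 = 1425.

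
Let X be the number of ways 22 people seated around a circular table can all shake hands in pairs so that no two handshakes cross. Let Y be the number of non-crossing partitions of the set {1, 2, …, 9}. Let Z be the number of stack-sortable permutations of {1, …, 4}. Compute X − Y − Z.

53910

Non-crossing handshake pairings of 2n people are counted by C_n; 22 people gives n = 11. So X = C_11 = 58786.
The non-crossing partitions of [9] form a lattice of size C_9. So Y = C_9 = 4862.
By Knuth's characterisation, the stack-sortable permutations of length 4 are the 231-avoiders, numbering C_4. So Z = C_4 = 14.
X − Y − Z = 58786 − 4862 − 14 = 53910.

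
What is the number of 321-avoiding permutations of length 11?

Permutations of [n] avoiding any single length-3 pattern are counted by C_n; here n = 11.
C_11 = C(22,11)/12 = 705432/12 = 58786.

58786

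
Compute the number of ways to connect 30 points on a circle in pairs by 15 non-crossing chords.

9694845

Non-crossing perfect matchings of 2n points on a circle are counted by C_n; with 30 points, n = 15.
C_15 = C_14 · 2(2·14+1)/(14+2) = 2674440 · 58/16 = 9694845.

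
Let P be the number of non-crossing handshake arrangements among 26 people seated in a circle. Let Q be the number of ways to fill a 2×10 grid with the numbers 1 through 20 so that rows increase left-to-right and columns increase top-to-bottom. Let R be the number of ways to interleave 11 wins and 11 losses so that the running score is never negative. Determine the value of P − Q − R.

With 26 = 2·13 people, non-crossing handshake pairings are non-crossing perfect matchings on a circle, counted by C_13. So P = C_13 = 742900.
Standard Young tableaux of shape 2×n are counted by C_n; here n = 10. So Q = C_10 = 16796.
Reading a vote for the leader as '(' and for the other as ')' turns such a sequence into a balanced string of 11 pairs, so the count is C_11. So R = C_11 = 58786.
P − Q − R = 742900 − 16796 − 58786 = 667318.

667318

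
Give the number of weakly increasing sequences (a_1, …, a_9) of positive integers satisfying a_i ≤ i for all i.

Weakly increasing sequences with a_i ≤ i biject with Dyck paths of semilength 9, so there are C_9.
C_9 = C(18,9)/10 = 48620/10 = 4862.

4862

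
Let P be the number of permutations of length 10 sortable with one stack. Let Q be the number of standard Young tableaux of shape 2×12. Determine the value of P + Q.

Stack-sortable permutations are exactly the 231-avoiding ones, counted by C_n; here n = 10. So P = C_10 = 16796.
By the hook-length formula (or a Dyck-path bijection), SYT of shape 2×12 number C_12. So Q = C_12 = 208012.
P + Q = 16796 + 208012 = 224808.

224808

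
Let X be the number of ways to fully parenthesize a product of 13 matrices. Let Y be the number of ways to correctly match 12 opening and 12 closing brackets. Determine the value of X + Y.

416024

Parenthesizations of m factors correspond to full binary trees with m leaves, counted by C_{m−1}; m = 13 gives C_12. So X = C_12 = 208012.
Balanced strings of n pairs of brackets are counted by C_n; here n = 12. So Y = C_12 = 208012.
X + Y = 208012 + 208012 = 416024.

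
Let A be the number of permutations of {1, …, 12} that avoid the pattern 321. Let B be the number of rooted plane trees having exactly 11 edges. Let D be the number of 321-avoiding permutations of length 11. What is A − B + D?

Permutations of [n] avoiding any single length-3 pattern are counted by C_n; here n = 12. So A = C_12 = 208012.
A rooted plane tree with 11 edges has 12 nodes, and the count is C_11. So B = C_11 = 58786.
Permutations of [n] avoiding any single length-3 pattern are counted by C_n; here n = 11. So D = C_11 = 58786.
A − B + D = 208012 − 58786 + 58786 = 208012.

208012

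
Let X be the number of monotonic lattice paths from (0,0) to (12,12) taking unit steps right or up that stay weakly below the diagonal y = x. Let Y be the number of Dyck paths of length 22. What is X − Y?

Sub-diagonal monotone paths from (0,0) to (12,12) biject with Dyck paths of semilength 12, giving C_12. So X = C_12 = 208012.
Paths of 11 up- and 11 down-steps that never dip below the axis are Dyck paths; their count is C_11. So Y = C_11 = 58786.
X − Y = 208012 − 58786 = 149226.

149226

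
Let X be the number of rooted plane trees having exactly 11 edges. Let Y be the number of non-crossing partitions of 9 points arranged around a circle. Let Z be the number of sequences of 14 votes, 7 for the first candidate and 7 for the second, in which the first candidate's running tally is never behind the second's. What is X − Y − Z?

A rooted plane tree with 11 edges has 12 nodes, and the count is C_11. So X = C_11 = 58786.
Non-crossing partitions of an n-element set are counted by C_n; here n = 9. So Y = C_9 = 4862.
Reading a vote for the leader as '(' and for the other as ')' turns such a sequence into a balanced string of 7 pairs, so the count is C_7. So Z = C_7 = 429.
X − Y − Z = 58786 − 4862 − 429 = 53495.

53495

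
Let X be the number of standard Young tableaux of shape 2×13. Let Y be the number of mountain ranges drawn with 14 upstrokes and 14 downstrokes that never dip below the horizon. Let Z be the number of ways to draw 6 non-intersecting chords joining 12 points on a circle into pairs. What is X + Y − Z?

3417208

By the hook-length formula (or a Dyck-path bijection), SYT of shape 2×13 number C_13. So X = C_13 = 742900.
Paths of 14 up- and 14 down-steps that never dip below the axis are Dyck paths; their count is C_14. So Y = C_14 = 2674440.
Pairing 12 circle points by 6 non-crossing chords gives C_6 matchings. So Z = C_6 = 132.
X + Y − Z = 742900 + 2674440 − 132 = 3417208.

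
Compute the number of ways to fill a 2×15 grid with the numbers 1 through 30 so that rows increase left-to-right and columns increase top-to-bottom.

Standard Young tableaux of shape 2×n are counted by C_n; here n = 15.
C_15 = C_14 · 2(2·14+1)/(14+2) = 2674440 · 58/16 = 9694845.

9694845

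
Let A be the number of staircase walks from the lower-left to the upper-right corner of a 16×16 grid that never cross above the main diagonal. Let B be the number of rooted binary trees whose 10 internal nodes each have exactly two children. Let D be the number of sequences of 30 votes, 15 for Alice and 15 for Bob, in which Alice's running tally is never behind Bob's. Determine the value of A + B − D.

25679621

Sub-diagonal monotone paths from (0,0) to (16,16) biject with Dyck paths of semilength 16, giving C_16. So A = C_16 = 35357670.
Full binary trees with n internal nodes are counted by C_n; here n = 10. So B = C_10 = 16796.
Ballot sequences with n votes each where one side never trails are Dyck words, counted by C_n; here n = 15. So D = C_15 = 9694845.
A + B − D = 35357670 + 16796 − 9694845 = 25679621.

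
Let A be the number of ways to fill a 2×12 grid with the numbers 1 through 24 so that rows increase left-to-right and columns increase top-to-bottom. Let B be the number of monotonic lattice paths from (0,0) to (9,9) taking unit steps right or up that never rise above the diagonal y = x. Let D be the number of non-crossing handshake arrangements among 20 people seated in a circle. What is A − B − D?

By the hook-length formula (or a Dyck-path bijection), SYT of shape 2×12 number C_12. So A = C_12 = 208012.
Sub-diagonal monotone paths from (0,0) to (9,9) biject with Dyck paths of semilength 9, giving C_9. So B = C_9 = 4862.
Non-crossing handshake pairings of 2n people are counted by C_n; 20 people gives n = 10. So D = C_10 = 16796.
A − B − D = 208012 − 4862 − 16796 = 186354.

186354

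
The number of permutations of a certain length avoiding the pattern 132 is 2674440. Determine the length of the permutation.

14

Permutations of [n] avoiding a fixed length-3 pattern are counted by C_n. Since C_14 = 2674440, the index is 14.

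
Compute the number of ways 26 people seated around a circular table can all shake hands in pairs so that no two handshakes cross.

Non-crossing handshake pairings of 2n people are counted by C_n; 26 people gives n = 13.
C_13 = C_12 · 2(2·12+1)/(12+2) = 208012 · 50/14 = 742900.

742900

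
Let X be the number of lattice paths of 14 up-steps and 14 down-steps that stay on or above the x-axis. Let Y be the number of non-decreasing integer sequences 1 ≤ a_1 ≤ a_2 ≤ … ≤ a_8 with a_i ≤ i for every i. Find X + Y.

2675870

Dyck paths of semilength n (length 2n) are counted by C_n; here n = 14. So X = C_14 = 2674440.
Weakly increasing sequences with a_i ≤ i biject with Dyck paths of semilength 8, so there are C_8. So Y = C_8 = 1430.
X + Y = 2674440 + 1430 = 2675870.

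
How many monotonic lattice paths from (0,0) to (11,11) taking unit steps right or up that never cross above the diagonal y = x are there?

Sub-diagonal monotone paths from (0,0) to (11,11) biject with Dyck paths of semilength 11, giving C_11.
C_11 = C(22,11)/12 = 705432/12 = 58786.

58786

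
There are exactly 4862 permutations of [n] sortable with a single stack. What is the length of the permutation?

9

Stack-sortable permutations of [n] are counted by C_n. Since C_9 = 4862, the index is 9.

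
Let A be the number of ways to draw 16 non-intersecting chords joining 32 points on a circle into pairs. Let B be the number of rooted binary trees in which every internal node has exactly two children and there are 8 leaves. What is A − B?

35357241

Non-crossing perfect matchings of 2n points on a circle are counted by C_n; with 32 points, n = 16. So A = C_16 = 35357670.
A full binary tree with L leaves has L−1 internal nodes and is counted by C_{L−1}; L = 8 gives C_7. So B = C_7 = 429.
A − B = 35357670 − 429 = 35357241.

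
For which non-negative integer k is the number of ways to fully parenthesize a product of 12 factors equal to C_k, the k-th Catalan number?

Ways to associate a product of 12 factors correspond to binary trees on 12 leaves, so the count is C_11.

11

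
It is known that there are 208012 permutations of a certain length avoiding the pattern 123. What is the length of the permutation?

Permutations of [n] avoiding a fixed length-3 pattern are counted by C_n. Since C_12 = 208012, the index is 12.

12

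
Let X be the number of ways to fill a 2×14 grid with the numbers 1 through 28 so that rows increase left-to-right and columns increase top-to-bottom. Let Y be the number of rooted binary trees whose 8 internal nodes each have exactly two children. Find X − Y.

Standard Young tableaux of shape 2×n are counted by C_n; here n = 14. So X = C_14 = 2674440.
The number of full binary trees on 8 internal nodes is the Catalan number C_8. So Y = C_8 = 1430.
X − Y = 2674440 − 1430 = 2673010.

2673010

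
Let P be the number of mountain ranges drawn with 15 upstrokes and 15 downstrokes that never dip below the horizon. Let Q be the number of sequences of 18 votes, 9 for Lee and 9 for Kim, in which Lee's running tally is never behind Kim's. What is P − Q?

A Dyck path with 15 up-steps and 15 down-steps has semilength 15, so there are C_15 of them. So P = C_15 = 9694845.
Ballot sequences with n votes each where one side never trails are Dyck words, counted by C_n; here n = 9. So Q = C_9 = 4862.
P − Q = 9694845 − 4862 = 9689983.

9689983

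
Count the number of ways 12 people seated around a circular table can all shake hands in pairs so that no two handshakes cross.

With 12 = 2·6 people, non-crossing handshake pairings are non-crossing perfect matchings on a circle, counted by C_6.
C_6 = C_5 · 2(2·5+1)/(5+2) = 42 · 22/7 = 132.

132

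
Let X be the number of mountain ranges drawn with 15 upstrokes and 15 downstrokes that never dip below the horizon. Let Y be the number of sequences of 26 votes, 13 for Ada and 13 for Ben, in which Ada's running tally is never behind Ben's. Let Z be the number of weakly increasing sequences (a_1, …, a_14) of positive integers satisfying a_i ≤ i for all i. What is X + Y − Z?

7763305

A Dyck path with 15 up-steps and 15 down-steps has semilength 15, so there are C_15 of them. So X = C_15 = 9694845.
Ballot sequences with n votes each where one side never trails are Dyck words, counted by C_n; here n = 13. So Y = C_13 = 742900.
Such sub-staircase sequences of length n are counted by C_n; here n = 14. So Z = C_14 = 2674440.
X + Y − Z = 9694845 + 742900 − 2674440 = 7763305.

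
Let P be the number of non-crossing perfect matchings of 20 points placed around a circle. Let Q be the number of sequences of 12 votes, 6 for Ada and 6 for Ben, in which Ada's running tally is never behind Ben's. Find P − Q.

16664

Pairing 20 circle points by 10 non-crossing chords gives C_10 matchings. So P = C_10 = 16796.
Ballot sequences with n votes each where one side never trails are Dyck words, counted by C_n; here n = 6. So Q = C_6 = 132.
P − Q = 16796 − 132 = 16664.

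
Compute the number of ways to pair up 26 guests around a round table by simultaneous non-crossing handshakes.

With 26 = 2·13 people, non-crossing handshake pairings are non-crossing perfect matchings on a circle, counted by C_13.
C_13 = 742900.

742900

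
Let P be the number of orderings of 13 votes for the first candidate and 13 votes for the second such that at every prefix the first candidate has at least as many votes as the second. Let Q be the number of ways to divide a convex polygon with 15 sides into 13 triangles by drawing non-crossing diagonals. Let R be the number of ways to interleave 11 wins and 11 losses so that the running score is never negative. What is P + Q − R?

1427014

Ballot sequences with n votes each where one side never trails are Dyck words, counted by C_n; here n = 13. So P = C_13 = 742900.
The number of triangulations of a 15-gon is the Catalan number C_13 (index = sides − 2). So Q = C_13 = 742900.
Reading a vote for the leader as '(' and for the other as ')' turns such a sequence into a balanced string of 11 pairs, so the count is C_11. So R = C_11 = 58786.
P + Q − R = 742900 + 742900 − 58786 = 1427014.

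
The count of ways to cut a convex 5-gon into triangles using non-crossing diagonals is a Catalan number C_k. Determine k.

A convex 5-gon is triangulated into 3 triangles, and the number of such triangulations is the Catalan number C_{5−2} = C_3.

3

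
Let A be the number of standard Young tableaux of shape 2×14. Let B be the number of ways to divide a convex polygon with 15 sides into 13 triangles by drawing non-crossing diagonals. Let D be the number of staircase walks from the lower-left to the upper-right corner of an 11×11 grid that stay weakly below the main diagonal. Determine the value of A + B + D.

Standard Young tableaux of shape 2×n are counted by C_n; here n = 14. So A = C_14 = 2674440.
Triangulations of a convex m-gon are counted by C_{m−2}; with m = 15 this is C_13. So B = C_13 = 742900.
Sub-diagonal monotone paths from (0,0) to (11,11) biject with Dyck paths of semilength 11, giving C_11. So D = C_11 = 58786.
A + B + D = 2674440 + 742900 + 58786 = 3476126.

3476126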